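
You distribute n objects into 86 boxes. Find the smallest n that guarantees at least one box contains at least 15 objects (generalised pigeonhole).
n = (15 − 1)·86 + 1 = 1205

By the generalised pigeonhole principle, to guarantee some box contains ≥ r objects we need more than (r − 1) · k objects total. Threshold: n = (r − 1) · k + 1. With r = 15 and k = 86: n = 14 · 86 + 1 = 1204 + 1 = 1205. For n = 1204 = 14 · 86, we can put exactly 14 objects in every box, avoiding 15 in any single one — so 1205 is tight.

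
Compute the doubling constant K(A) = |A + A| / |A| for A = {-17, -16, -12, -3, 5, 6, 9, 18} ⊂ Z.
K = |A + A| / |A| = 30/8 = 15/4

Enumerate A + A = {a + b : a, b ∈ A}. With |A| = 8, there are |A|^2 = 64 ordered sum pairs; collecting distinct values, A + A = {-34, -33, -32, -29, -28, -24, -20, -19, -15, -12, -11, -10, -8, -7, -6, -3, 1, 2, 3, 6, 10, 11, 12, 14, 15, 18, 23, 24, 27, 36}, so |A + A| = 30. Thus K = 30/8 = 15/4. For comparison, the minimum possible |A + A| over all 8-element sets is 2·8 − 1 = 15 (so min K = 15/8), attained only by arithmetic progressions.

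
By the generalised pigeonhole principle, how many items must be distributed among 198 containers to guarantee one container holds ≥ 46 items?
n = (46 − 1)·198 + 1 = 8911

By the generalised pigeonhole principle, to guarantee some box contains ≥ r objects we need more than (r − 1) · k objects total. Threshold: n = (r − 1) · k + 1. With r = 46 and k = 198: n = 45 · 198 + 1 = 8910 + 1 = 8911. For n = 8910 = 45 · 198, we can put exactly 45 objects in every box, avoiding 46 in any single one — so 8911 is tight.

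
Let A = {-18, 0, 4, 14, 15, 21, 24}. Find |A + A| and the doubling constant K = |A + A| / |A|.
K = |A + A| / |A| = 27/7

Enumerate A + A = {a + b : a, b ∈ A}. With |A| = 7, there are |A|^2 = 49 ordered sum pairs; collecting distinct values, A + A = {-36, -18, -14, -4, -3, 0, 3, 4, 6, 8, 14, 15, 18, 19, 21, 24, 25, 28, 29, 30, 35, 36, 38, 39, 42, 45, 48}, so |A + A| = 27. Thus K = 27/7. For comparison, the minimum possible |A + A| over all 7-element sets is 2·7 − 1 = 13 (so min K = 13/7), attained only by arithmetic progressions.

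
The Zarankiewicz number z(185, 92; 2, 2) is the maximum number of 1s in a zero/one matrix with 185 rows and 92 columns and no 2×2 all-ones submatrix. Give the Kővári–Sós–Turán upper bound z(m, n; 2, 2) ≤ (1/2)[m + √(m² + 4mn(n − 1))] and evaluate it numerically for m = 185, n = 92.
z(185, 92; 2, 2) ≤ (1/2)[185 + √(185² + 4·185·92·91)] = (1/2)[185 + √6229505] = 1340.4488

Kővári–Sós–Turán: let r_1, ..., r_185 be the row sums and z = Σ r_i the total number of 1s. Each pair of columns can share at most one row with both entries 1 (else a 2×2 all-ones block appears), so Σ_i C(r_i, 2) ≤ C(92, 2) = 4186. By convexity Σ_i C(r_i, 2) ≥ 185·C(z/185, 2) = z(z − 185)/(2·185), giving z² − 185z − 185·92·91 ≤ 0 and hence z ≤ (1/2)[185 + √(34225 + 4·1548820)] = (1/2)[185 + √6229505] ≈ (1/2)(185 + 2495.8976) = 1340.4488.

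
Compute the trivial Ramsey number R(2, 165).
R(2, 165) = 165

R(2, k) = k for all k ≥ 2: in a 2-colouring of K_k, either some edge is red (a red K_2) or all edges are blue (a blue K_k). And K_{164} coloured all-blue has no blue K_165, so R(2, 165) > 164. Hence R(2, 165) = 165.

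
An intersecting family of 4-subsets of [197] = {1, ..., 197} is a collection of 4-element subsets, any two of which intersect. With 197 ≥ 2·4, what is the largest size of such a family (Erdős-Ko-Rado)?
max |F| = C(196, 3) = 1235780

Erdős-Ko-Rado (1961): when n ≥ 2k, max |F| = C(n−1, k−1). The bound is attained by the star {A : i ∈ A} for any fixed i ∈ [n]. Here C(197−1, 4−1) = C(196, 3) = 1235780.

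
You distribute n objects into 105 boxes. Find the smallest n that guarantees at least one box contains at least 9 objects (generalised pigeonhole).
n = (9 − 1)·105 + 1 = 841

By the generalised pigeonhole principle, to guarantee some box contains ≥ r objects we need more than (r − 1) · k objects total. Threshold: n = (r − 1) · k + 1. With r = 9 and k = 105: n = 8 · 105 + 1 = 840 + 1 = 841. For n = 840 = 8 · 105, we can put exactly 8 objects in every box, avoiding 9 in any single one — so 841 is tight.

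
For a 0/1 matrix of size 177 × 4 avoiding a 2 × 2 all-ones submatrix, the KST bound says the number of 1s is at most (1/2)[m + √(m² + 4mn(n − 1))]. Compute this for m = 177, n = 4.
z(177, 4; 2, 2) ≤ (1/2)[177 + √(177² + 4·177·4·3)] = (1/2)[177 + √39825] = 188.281

Kővári–Sós–Turán: let r_1, ..., r_177 be the row sums and z = Σ r_i the total number of 1s. Each pair of columns can share at most one row with both entries 1 (else a 2×2 all-ones block appears), so Σ_i C(r_i, 2) ≤ C(4, 2) = 6. By convexity Σ_i C(r_i, 2) ≥ 177·C(z/177, 2) = z(z − 177)/(2·177), giving z² − 177z − 177·4·3 ≤ 0 and hence z ≤ (1/2)[177 + √(31329 + 4·2124)] = (1/2)[177 + √39825] ≈ (1/2)(177 + 199.562) = 188.281.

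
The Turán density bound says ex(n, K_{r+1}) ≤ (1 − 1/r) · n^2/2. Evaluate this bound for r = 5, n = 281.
Turán density bound = (4/5) · 281^2/2 = 157922/5 ≈ 31584.4

Turán's theorem: ex(n, K_{r+1}) is achieved by the complete r-partite Turán graph T(n, r) with parts as balanced as possible, and is at most (1 − 1/r) · n^2/2. For r = 5, n = 281: the density bound is (4/5) · 78961/2 = 157922/5 ≈ 31584.4. The integer-valued extremum is e(T(281, 5)) = 31584, which is strictly less than the density bound 157922/5 since 5 ∤ 281 (the parts of T(281, 5) cannot all be equal).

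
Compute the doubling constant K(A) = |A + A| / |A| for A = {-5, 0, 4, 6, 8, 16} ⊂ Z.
K = |A + A| / |A| = 18/6 = 3

Enumerate A + A = {a + b : a, b ∈ A}. With |A| = 6, there are |A|^2 = 36 ordered sum pairs; collecting distinct values, A + A = {-10, -5, -1, 0, 1, 3, 4, 6, 8, 10, 11, 12, 14, 16, 20, 22, 24, 32}, so |A + A| = 18. Thus K = 18/6 = 3. For comparison, the minimum possible |A + A| over all 6-element sets is 2·6 − 1 = 11 (so min K = 11/6), attained only by arithmetic progressions.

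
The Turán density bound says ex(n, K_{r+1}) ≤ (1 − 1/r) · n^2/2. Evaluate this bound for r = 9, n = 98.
Turán density bound = (8/9) · 98^2/2 = 38416/9 ≈ 4268.4444

Turán's theorem: ex(n, K_{r+1}) is achieved by the complete r-partite Turán graph T(n, r) with parts as balanced as possible, and is at most (1 − 1/r) · n^2/2. For r = 9, n = 98: the density bound is (8/9) · 9604/2 = 38416/9 ≈ 4268.4444. The integer-valued extremum is e(T(98, 9)) = 4268, which is strictly less than the density bound 38416/9 since 9 ∤ 98 (the parts of T(98, 9) cannot all be equal).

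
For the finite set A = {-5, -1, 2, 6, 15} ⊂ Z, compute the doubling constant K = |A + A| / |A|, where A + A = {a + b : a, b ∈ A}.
K = |A + A| / |A| = 14/5

Enumerate A + A = {a + b : a, b ∈ A}. With |A| = 5, there are |A|^2 = 25 ordered sum pairs; collecting distinct values, A + A = {-10, -6, -3, -2, 1, 4, 5, 8, 10, 12, 14, 17, 21, 30}, so |A + A| = 14. Thus K = 14/5. For comparison, the minimum possible |A + A| over all 5-element sets is 2·5 − 1 = 9 (so min K = 9/5), attained only by arithmetic progressions.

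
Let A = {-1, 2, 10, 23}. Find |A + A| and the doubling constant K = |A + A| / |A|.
K = |A + A| / |A| = 10/4 = 5/2

Enumerate A + A = {a + b : a, b ∈ A}. With |A| = 4, there are |A|^2 = 16 ordered sum pairs; collecting distinct values, A + A = {-2, 1, 4, 9, 12, 20, 22, 25, 33, 46}, so |A + A| = 10. Thus K = 10/4 = 5/2. For comparison, the minimum possible |A + A| over all 4-element sets is 2·4 − 1 = 7 (so min K = 7/4), attained only by arithmetic progressions.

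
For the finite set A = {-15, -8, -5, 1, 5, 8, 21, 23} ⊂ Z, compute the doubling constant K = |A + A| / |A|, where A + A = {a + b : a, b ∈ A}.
K = |A + A| / |A| = 30/8 = 15/4

Enumerate A + A = {a + b : a, b ∈ A}. With |A| = 8, there are |A|^2 = 64 ordered sum pairs; collecting distinct values, A + A = {-30, -23, -20, -16, -14, -13, -10, -7, -4, -3, 0, 2, 3, 6, 8, 9, 10, 13, 15, 16, 18, 22, 24, 26, 28, 29, 31, 42, 44, 46}, so |A + A| = 30. Thus K = 30/8 = 15/4. For comparison, the minimum possible |A + A| over all 8-element sets is 2·8 − 1 = 15 (so min K = 15/8), attained only by arithmetic progressions.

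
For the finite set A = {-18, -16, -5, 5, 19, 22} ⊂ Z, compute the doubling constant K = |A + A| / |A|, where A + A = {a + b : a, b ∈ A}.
K = |A + A| / |A| = 21/6 = 7/2

Enumerate A + A = {a + b : a, b ∈ A}. With |A| = 6, there are |A|^2 = 36 ordered sum pairs; collecting distinct values, A + A = {-36, -34, -32, -23, -21, -13, -11, -10, 0, 1, 3, 4, 6, 10, 14, 17, 24, 27, 38, 41, 44}, so |A + A| = 21. Thus K = 21/6 = 7/2. For comparison, the minimum possible |A + A| over all 6-element sets is 2·6 − 1 = 11 (so min K = 11/6), attained only by arithmetic progressions.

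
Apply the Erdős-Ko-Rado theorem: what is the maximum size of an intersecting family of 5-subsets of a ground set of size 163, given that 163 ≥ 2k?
max |F| = C(162, 4) = 27646920

Erdős-Ko-Rado (1961): when n ≥ 2k, max |F| = C(n−1, k−1). The bound is attained by the star {A : i ∈ A} for any fixed i ∈ [n]. Here C(163−1, 5−1) = C(162, 4) = 27646920.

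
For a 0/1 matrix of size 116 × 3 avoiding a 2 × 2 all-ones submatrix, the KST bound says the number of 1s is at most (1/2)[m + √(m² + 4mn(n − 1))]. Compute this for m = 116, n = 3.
z(116, 3; 2, 2) ≤ (1/2)[116 + √(116² + 4·116·3·2)] = (1/2)[116 + √16240] = 121.7181

Kővári–Sós–Turán: let r_1, ..., r_116 be the row sums and z = Σ r_i the total number of 1s. Each pair of columns can share at most one row with both entries 1 (else a 2×2 all-ones block appears), so Σ_i C(r_i, 2) ≤ C(3, 2) = 3. By convexity Σ_i C(r_i, 2) ≥ 116·C(z/116, 2) = z(z − 116)/(2·116), giving z² − 116z − 116·3·2 ≤ 0 and hence z ≤ (1/2)[116 + √(13456 + 4·696)] = (1/2)[116 + √16240] ≈ (1/2)(116 + 127.4363) = 121.7181.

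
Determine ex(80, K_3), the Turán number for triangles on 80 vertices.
ex(80, K_3) = ⌊80^2/4⌋ = 1600

Mantel (1907): a triangle-free graph on n vertices has at most ⌊n^2/4⌋ edges, with equality for the complete bipartite graph K_{⌊n/2⌋, ⌈n/2⌉}. For n = 80: ⌊80^2/4⌋ = ⌊6400/4⌋ = 1600. The extremal graph is K_{40, 40}, which has 40·40 = 1600 edges.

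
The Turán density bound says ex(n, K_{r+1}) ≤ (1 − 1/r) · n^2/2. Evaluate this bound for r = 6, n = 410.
Turán density bound = (5/6) · 410^2/2 = 210125/3 ≈ 70041.6667

Turán's theorem: ex(n, K_{r+1}) is achieved by the complete r-partite Turán graph T(n, r) with parts as balanced as possible, and is at most (1 − 1/r) · n^2/2. For r = 6, n = 410: the density bound is (5/6) · 168100/2 = 210125/3 ≈ 70041.6667. The integer-valued extremum is e(T(410, 6)) = 70041, which is strictly less than the density bound 210125/3 since 6 ∤ 410 (the parts of T(410, 6) cannot all be equal).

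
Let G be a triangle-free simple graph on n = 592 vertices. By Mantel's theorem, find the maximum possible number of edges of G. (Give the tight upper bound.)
ex(592, K_3) = ⌊592^2/4⌋ = 87616

Mantel (1907): a triangle-free graph on n vertices has at most ⌊n^2/4⌋ edges, with equality for the complete bipartite graph K_{⌊n/2⌋, ⌈n/2⌉}. For n = 592: ⌊592^2/4⌋ = ⌊350464/4⌋ = 87616. The extremal graph is K_{296, 296}, which has 296·296 = 87616 edges.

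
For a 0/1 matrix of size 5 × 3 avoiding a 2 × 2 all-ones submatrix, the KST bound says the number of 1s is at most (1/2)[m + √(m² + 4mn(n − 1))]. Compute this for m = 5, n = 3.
z(5, 3; 2, 2) ≤ (1/2)[5 + √(5² + 4·5·3·2)] = (1/2)[5 + √145] = 8.5208

Kővári–Sós–Turán: let r_1, ..., r_5 be the row sums and z = Σ r_i the total number of 1s. Each pair of columns can share at most one row with both entries 1 (else a 2×2 all-ones block appears), so Σ_i C(r_i, 2) ≤ C(3, 2) = 3. By convexity Σ_i C(r_i, 2) ≥ 5·C(z/5, 2) = z(z − 5)/(2·5), giving z² − 5z − 5·3·2 ≤ 0 and hence z ≤ (1/2)[5 + √(25 + 4·30)] = (1/2)[5 + √145] ≈ (1/2)(5 + 12.0416) = 8.5208.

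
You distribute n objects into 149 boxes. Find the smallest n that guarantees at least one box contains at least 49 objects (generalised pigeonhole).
n = (49 − 1)·149 + 1 = 7153

By the generalised pigeonhole principle, to guarantee some box contains ≥ r objects we need more than (r − 1) · k objects total. Threshold: n = (r − 1) · k + 1. With r = 49 and k = 149: n = 48 · 149 + 1 = 7152 + 1 = 7153. For n = 7152 = 48 · 149, we can put exactly 48 objects in every box, avoiding 49 in any single one — so 7153 is tight.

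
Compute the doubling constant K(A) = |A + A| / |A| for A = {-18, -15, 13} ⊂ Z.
K = |A + A| / |A| = 6/3 = 2

Enumerate A + A = {a + b : a, b ∈ A}. With |A| = 3, there are |A|^2 = 9 ordered sum pairs; collecting distinct values, A + A = {-36, -33, -30, -5, -2, 26}, so |A + A| = 6. Thus K = 6/3 = 2. For comparison, the minimum possible |A + A| over all 3-element sets is 2·3 − 1 = 5 (so min K = 5/3), attained only by arithmetic progressions.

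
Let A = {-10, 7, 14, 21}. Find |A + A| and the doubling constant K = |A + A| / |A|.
K = |A + A| / |A| = 9/4

Enumerate A + A = {a + b : a, b ∈ A}. With |A| = 4, there are |A|^2 = 16 ordered sum pairs; collecting distinct values, A + A = {-20, -3, 4, 11, 14, 21, 28, 35, 42}, so |A + A| = 9. Thus K = 9/4. For comparison, the minimum possible |A + A| over all 4-element sets is 2·4 − 1 = 7 (so min K = 7/4), attained only by arithmetic progressions.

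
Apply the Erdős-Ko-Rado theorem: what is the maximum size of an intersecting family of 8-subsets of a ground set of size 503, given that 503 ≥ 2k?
max |F| = C(502, 7) = 1528441652875600

Erdős-Ko-Rado (1961): when n ≥ 2k, max |F| = C(n−1, k−1). The bound is attained by the star {A : i ∈ A} for any fixed i ∈ [n]. Here C(503−1, 8−1) = C(502, 7) = 1528441652875600.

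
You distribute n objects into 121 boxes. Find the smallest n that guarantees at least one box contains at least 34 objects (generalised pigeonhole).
n = (34 − 1)·121 + 1 = 3994

By the generalised pigeonhole principle, to guarantee some box contains ≥ r objects we need more than (r − 1) · k objects total. Threshold: n = (r − 1) · k + 1. With r = 34 and k = 121: n = 33 · 121 + 1 = 3993 + 1 = 3994. For n = 3993 = 33 · 121, we can put exactly 33 objects in every box, avoiding 34 in any single one — so 3994 is tight.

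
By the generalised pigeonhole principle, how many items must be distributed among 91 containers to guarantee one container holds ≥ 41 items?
n = (41 − 1)·91 + 1 = 3641

By the generalised pigeonhole principle, to guarantee some box contains ≥ r objects we need more than (r − 1) · k objects total. Threshold: n = (r − 1) · k + 1. With r = 41 and k = 91: n = 40 · 91 + 1 = 3640 + 1 = 3641. For n = 3640 = 40 · 91, we can put exactly 40 objects in every box, avoiding 41 in any single one — so 3641 is tight.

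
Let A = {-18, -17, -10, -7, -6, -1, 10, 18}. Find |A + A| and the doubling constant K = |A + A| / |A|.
K = |A + A| / |A| = 32/8 = 4

Enumerate A + A = {a + b : a, b ∈ A}. With |A| = 8, there are |A|^2 = 64 ordered sum pairs; collecting distinct values, A + A = {-36, -35, -34, -28, -27, -25, -24, -23, -20, -19, -18, -17, -16, -14, -13, -12, -11, -8, -7, -2, 0, 1, 3, 4, 8, 9, 11, 12, 17, 20, 28, 36}, so |A + A| = 32. Thus K = 32/8 = 4. For comparison, the minimum possible |A + A| over all 8-element sets is 2·8 − 1 = 15 (so min K = 15/8), attained only by arithmetic progressions.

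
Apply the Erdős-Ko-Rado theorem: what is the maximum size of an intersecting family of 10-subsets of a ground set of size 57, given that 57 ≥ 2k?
max |F| = C(56, 9) = 7575968400

Erdős-Ko-Rado (1961): when n ≥ 2k, max |F| = C(n−1, k−1). The bound is attained by the star {A : i ∈ A} for any fixed i ∈ [n]. Here C(57−1, 10−1) = C(56, 9) = 7575968400.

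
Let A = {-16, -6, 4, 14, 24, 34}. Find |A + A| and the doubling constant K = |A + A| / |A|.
K = |A + A| / |A| = 11/6

Enumerate A + A = {a + b : a, b ∈ A}. With |A| = 6, there are |A|^2 = 36 ordered sum pairs; collecting distinct values, A + A = {-32, -22, -12, -2, 8, 18, 28, 38, 48, 58, 68}, so |A + A| = 11. Thus K = 11/6. Here |A + A| = 2|A| − 1 = 11, the minimum possible — so K = 11/6 is minimal, which holds iff A is an arithmetic progression.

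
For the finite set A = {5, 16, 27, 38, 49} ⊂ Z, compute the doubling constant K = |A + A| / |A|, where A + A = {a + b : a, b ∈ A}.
K = |A + A| / |A| = 9/5

Enumerate A + A = {a + b : a, b ∈ A}. With |A| = 5, there are |A|^2 = 25 ordered sum pairs; collecting distinct values, A + A = {10, 21, 32, 43, 54, 65, 76, 87, 98}, so |A + A| = 9. Thus K = 9/5. Here |A + A| = 2|A| − 1 = 9, the minimum possible — so K = 9/5 is minimal, which holds iff A is an arithmetic progression.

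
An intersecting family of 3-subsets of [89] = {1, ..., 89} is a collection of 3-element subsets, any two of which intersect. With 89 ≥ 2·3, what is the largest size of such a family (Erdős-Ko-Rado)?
max |F| = C(88, 2) = 3828

The Erdős-Ko-Rado theorem states: for n ≥ 2k, an intersecting family of k-subsets of an n-element set has size at most C(n − 1, k − 1), with equality for 'star' families {A ⊆ [n] : |A| = k, i ∈ A} (fix an element i). For n = 89, k = 3: C(88, 2) = 3828.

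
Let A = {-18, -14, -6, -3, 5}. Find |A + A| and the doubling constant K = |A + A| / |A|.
K = |A + A| / |A| = 14/5

Enumerate A + A = {a + b : a, b ∈ A}. With |A| = 5, there are |A|^2 = 25 ordered sum pairs; collecting distinct values, A + A = {-36, -32, -28, -24, -21, -20, -17, -13, -12, -9, -6, -1, 2, 10}, so |A + A| = 14. Thus K = 14/5. For comparison, the minimum possible |A + A| over all 5-element sets is 2·5 − 1 = 9 (so min K = 9/5), attained only by arithmetic progressions.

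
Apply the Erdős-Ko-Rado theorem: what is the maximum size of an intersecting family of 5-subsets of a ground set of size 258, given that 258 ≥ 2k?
max |F| = C(257, 4) = 177556160

Erdős-Ko-Rado (1961): when n ≥ 2k, max |F| = C(n−1, k−1). The bound is attained by the star {A : i ∈ A} for any fixed i ∈ [n]. Here C(258−1, 5−1) = C(257, 4) = 177556160.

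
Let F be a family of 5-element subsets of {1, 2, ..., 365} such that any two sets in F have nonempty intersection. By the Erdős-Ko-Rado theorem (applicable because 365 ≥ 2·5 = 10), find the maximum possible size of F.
max |F| = C(364, 4) = 719469751

Erdős-Ko-Rado (1961): when n ≥ 2k, max |F| = C(n−1, k−1). The bound is attained by the star {A : i ∈ A} for any fixed i ∈ [n]. Here C(365−1, 5−1) = C(364, 4) = 719469751.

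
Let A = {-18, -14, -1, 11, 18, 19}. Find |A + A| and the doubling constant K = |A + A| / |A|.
K = |A + A| / |A| = 21/6 = 7/2

Enumerate A + A = {a + b : a, b ∈ A}. With |A| = 6, there are |A|^2 = 36 ordered sum pairs; collecting distinct values, A + A = {-36, -32, -28, -19, -15, -7, -3, -2, 0, 1, 4, 5, 10, 17, 18, 22, 29, 30, 36, 37, 38}, so |A + A| = 21. Thus K = 21/6 = 7/2. For comparison, the minimum possible |A + A| over all 6-element sets is 2·6 − 1 = 11 (so min K = 11/6), attained only by arithmetic progressions.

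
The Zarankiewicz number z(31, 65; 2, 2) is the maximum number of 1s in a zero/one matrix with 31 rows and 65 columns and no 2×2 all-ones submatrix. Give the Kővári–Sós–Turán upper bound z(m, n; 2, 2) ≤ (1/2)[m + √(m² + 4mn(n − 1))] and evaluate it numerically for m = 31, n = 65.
z(31, 65; 2, 2) ≤ (1/2)[31 + √(31² + 4·31·65·64)] = (1/2)[31 + √516801] = 374.9444

Kővári–Sós–Turán: let r_1, ..., r_31 be the row sums and z = Σ r_i the total number of 1s. Each pair of columns can share at most one row with both entries 1 (else a 2×2 all-ones block appears), so Σ_i C(r_i, 2) ≤ C(65, 2) = 2080. By convexity Σ_i C(r_i, 2) ≥ 31·C(z/31, 2) = z(z − 31)/(2·31), giving z² − 31z − 31·65·64 ≤ 0 and hence z ≤ (1/2)[31 + √(961 + 4·128960)] = (1/2)[31 + √516801] ≈ (1/2)(31 + 718.8887) = 374.9444.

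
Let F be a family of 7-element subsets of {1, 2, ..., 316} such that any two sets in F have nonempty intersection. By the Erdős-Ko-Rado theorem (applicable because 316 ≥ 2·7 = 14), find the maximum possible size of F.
max |F| = C(315, 6) = 1293387680130

The Erdős-Ko-Rado theorem states: for n ≥ 2k, an intersecting family of k-subsets of an n-element set has size at most C(n − 1, k − 1), with equality for 'star' families {A ⊆ [n] : |A| = k, i ∈ A} (fix an element i). For n = 316, k = 7: C(315, 6) = 1293387680130.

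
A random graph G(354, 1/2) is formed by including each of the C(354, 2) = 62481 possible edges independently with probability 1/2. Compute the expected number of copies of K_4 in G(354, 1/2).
E[# K_4] = C(354, 4) · (1/2)^C(4, 2) = 643304376 / 2^6 = 80413047/8 = 10051630.875

For each 4-subset S of vertices (there are C(354, 4) = 643304376 such S), let X_S = 1 if S induces a K_4 (all C(4, 2) = 6 edges present). Then P(X_S = 1) = (1/2)^6 = 1/64. By linearity of expectation, E[# K_4] = C(354, 4) · (1/2)^6 = 643304376 / 64 = 80413047/8 = 10051630.875.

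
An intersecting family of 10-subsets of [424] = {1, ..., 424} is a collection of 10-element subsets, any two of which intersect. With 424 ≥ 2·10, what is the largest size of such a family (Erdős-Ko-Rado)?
max |F| = C(423, 9) = 1096702816352712140

The Erdős-Ko-Rado theorem states: for n ≥ 2k, an intersecting family of k-subsets of an n-element set has size at most C(n − 1, k − 1), with equality for 'star' families {A ⊆ [n] : |A| = k, i ∈ A} (fix an element i). For n = 424, k = 10: C(423, 9) = 1096702816352712140.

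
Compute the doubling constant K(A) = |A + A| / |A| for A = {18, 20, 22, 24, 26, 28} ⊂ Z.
K = |A + A| / |A| = 11/6

Enumerate A + A = {a + b : a, b ∈ A}. With |A| = 6, there are |A|^2 = 36 ordered sum pairs; collecting distinct values, A + A = {36, 38, 40, 42, 44, 46, 48, 50, 52, 54, 56}, so |A + A| = 11. Thus K = 11/6. Here |A + A| = 2|A| − 1 = 11, the minimum possible — so K = 11/6 is minimal, which holds iff A is an arithmetic progression.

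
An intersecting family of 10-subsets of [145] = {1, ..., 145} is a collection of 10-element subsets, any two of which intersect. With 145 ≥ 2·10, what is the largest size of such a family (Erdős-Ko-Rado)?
max |F| = C(144, 9) = 56849199220528

Erdős-Ko-Rado (1961): when n ≥ 2k, max |F| = C(n−1, k−1). The bound is attained by the star {A : i ∈ A} for any fixed i ∈ [n]. Here C(145−1, 10−1) = C(144, 9) = 56849199220528.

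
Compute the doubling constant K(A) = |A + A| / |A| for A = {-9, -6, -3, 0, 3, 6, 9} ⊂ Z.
K = |A + A| / |A| = 13/7

Enumerate A + A = {a + b : a, b ∈ A}. With |A| = 7, there are |A|^2 = 49 ordered sum pairs; collecting distinct values, A + A = {-18, -15, -12, -9, -6, -3, 0, 3, 6, 9, 12, 15, 18}, so |A + A| = 13. Thus K = 13/7. Here |A + A| = 2|A| − 1 = 13, the minimum possible — so K = 13/7 is minimal, which holds iff A is an arithmetic progression.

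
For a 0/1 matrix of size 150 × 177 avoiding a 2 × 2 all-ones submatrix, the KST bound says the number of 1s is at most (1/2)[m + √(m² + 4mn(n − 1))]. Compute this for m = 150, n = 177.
z(150, 177; 2, 2) ≤ (1/2)[150 + √(150² + 4·150·177·176)] = (1/2)[150 + √18713700] = 2237.9667

Kővári–Sós–Turán: let r_1, ..., r_150 be the row sums and z = Σ r_i the total number of 1s. Each pair of columns can share at most one row with both entries 1 (else a 2×2 all-ones block appears), so Σ_i C(r_i, 2) ≤ C(177, 2) = 15576. By convexity Σ_i C(r_i, 2) ≥ 150·C(z/150, 2) = z(z − 150)/(2·150), giving z² − 150z − 150·177·176 ≤ 0 and hence z ≤ (1/2)[150 + √(22500 + 4·4672800)] = (1/2)[150 + √18713700] ≈ (1/2)(150 + 4325.9334) = 2237.9667.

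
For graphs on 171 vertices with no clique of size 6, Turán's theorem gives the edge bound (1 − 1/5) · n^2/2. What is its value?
Turán density bound = (4/5) · 171^2/2 = 58482/5 ≈ 11696.4

Turán's theorem: ex(n, K_{r+1}) is achieved by the complete r-partite Turán graph T(n, r) with parts as balanced as possible, and is at most (1 − 1/r) · n^2/2. For r = 5, n = 171: the density bound is (4/5) · 29241/2 = 58482/5 ≈ 11696.4. The integer-valued extremum is e(T(171, 5)) = 11696, which is strictly less than the density bound 58482/5 since 5 ∤ 171 (the parts of T(171, 5) cannot all be equal).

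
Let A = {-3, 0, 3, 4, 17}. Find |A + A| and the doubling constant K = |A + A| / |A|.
K = |A + A| / |A| = 14/5

Enumerate A + A = {a + b : a, b ∈ A}. With |A| = 5, there are |A|^2 = 25 ordered sum pairs; collecting distinct values, A + A = {-6, -3, 0, 1, 3, 4, 6, 7, 8, 14, 17, 20, 21, 34}, so |A + A| = 14. Thus K = 14/5. For comparison, the minimum possible |A + A| over all 5-element sets is 2·5 − 1 = 9 (so min K = 9/5), attained only by arithmetic progressions.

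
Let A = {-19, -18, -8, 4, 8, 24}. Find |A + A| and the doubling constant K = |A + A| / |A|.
K = |A + A| / |A| = 20/6 = 10/3

Enumerate A + A = {a + b : a, b ∈ A}. With |A| = 6, there are |A|^2 = 36 ordered sum pairs; collecting distinct values, A + A = {-38, -37, -36, -27, -26, -16, -15, -14, -11, -10, -4, 0, 5, 6, 8, 12, 16, 28, 32, 48}, so |A + A| = 20. Thus K = 20/6 = 10/3. For comparison, the minimum possible |A + A| over all 6-element sets is 2·6 − 1 = 11 (so min K = 11/6), attained only by arithmetic progressions.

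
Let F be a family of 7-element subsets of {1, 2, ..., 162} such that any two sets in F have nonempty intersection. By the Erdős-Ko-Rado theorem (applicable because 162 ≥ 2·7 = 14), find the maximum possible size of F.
max |F| = C(161, 6) = 22013638192

The Erdős-Ko-Rado theorem states: for n ≥ 2k, an intersecting family of k-subsets of an n-element set has size at most C(n − 1, k − 1), with equality for 'star' families {A ⊆ [n] : |A| = k, i ∈ A} (fix an element i). For n = 162, k = 7: C(161, 6) = 22013638192.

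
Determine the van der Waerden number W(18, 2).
W(18, 2) = 18 + 1 = 19

A 2-term AP is any pair of integers, so a monochromatic 2-AP exists iff some colour is used at least twice. With 18 colours, the colouring i ↦ i on {1, ..., 18} uses each colour once, avoiding any monochromatic pair, so W(18, 2) > 18. For {1, ..., 19}, pigeonhole forces two integers of the same colour, which form a monochromatic 2-AP. Hence W(18, 2) = 19.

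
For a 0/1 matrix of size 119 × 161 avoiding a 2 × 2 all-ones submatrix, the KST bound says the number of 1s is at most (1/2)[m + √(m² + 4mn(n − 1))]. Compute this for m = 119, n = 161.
z(119, 161; 2, 2) ≤ (1/2)[119 + √(119² + 4·119·161·160)] = (1/2)[119 + √12275921] = 1811.3505

Kővári–Sós–Turán: let r_1, ..., r_119 be the row sums and z = Σ r_i the total number of 1s. Each pair of columns can share at most one row with both entries 1 (else a 2×2 all-ones block appears), so Σ_i C(r_i, 2) ≤ C(161, 2) = 12880. By convexity Σ_i C(r_i, 2) ≥ 119·C(z/119, 2) = z(z − 119)/(2·119), giving z² − 119z − 119·161·160 ≤ 0 and hence z ≤ (1/2)[119 + √(14161 + 4·3065440)] = (1/2)[119 + √12275921] ≈ (1/2)(119 + 3503.701) = 1811.3505.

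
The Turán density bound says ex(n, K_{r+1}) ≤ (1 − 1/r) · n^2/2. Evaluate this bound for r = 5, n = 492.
Turán density bound = (4/5) · 492^2/2 = 484128/5 ≈ 96825.6

Turán's theorem: ex(n, K_{r+1}) is achieved by the complete r-partite Turán graph T(n, r) with parts as balanced as possible, and is at most (1 − 1/r) · n^2/2. For r = 5, n = 492: the density bound is (4/5) · 242064/2 = 484128/5 ≈ 96825.6. The integer-valued extremum is e(T(492, 5)) = 96825, which is strictly less than the density bound 484128/5 since 5 ∤ 492 (the parts of T(492, 5) cannot all be equal).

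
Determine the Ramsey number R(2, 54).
R(2, 54) = 54

R(2, k) = k for all k ≥ 2: in a 2-colouring of K_k, either some edge is red (a red K_2) or all edges are blue (a blue K_k). And K_{53} coloured all-blue has no blue K_54, so R(2, 54) > 53. Hence R(2, 54) = 54.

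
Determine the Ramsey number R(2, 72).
R(2, 72) = 72

R(2, k) = k for all k ≥ 2: in a 2-colouring of K_k, either some edge is red (a red K_2) or all edges are blue (a blue K_k). And K_{71} coloured all-blue has no blue K_72, so R(2, 72) > 71. Hence R(2, 72) = 72.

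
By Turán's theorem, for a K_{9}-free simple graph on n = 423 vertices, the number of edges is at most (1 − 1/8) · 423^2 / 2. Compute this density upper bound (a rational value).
Turán density bound = (7/8) · 423^2/2 = 1252503/16 ≈ 78281.4375

Turán's theorem: ex(n, K_{r+1}) is achieved by the complete r-partite Turán graph T(n, r) with parts as balanced as possible, and is at most (1 − 1/r) · n^2/2. For r = 8, n = 423: the density bound is (7/8) · 178929/2 = 1252503/16 ≈ 78281.4375. The integer-valued extremum is e(T(423, 8)) = 78281, which is strictly less than the density bound 1252503/16 since 8 ∤ 423 (the parts of T(423, 8) cannot all be equal).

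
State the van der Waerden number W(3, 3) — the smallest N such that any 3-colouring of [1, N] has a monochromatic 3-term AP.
W(3, 3) = 27

This is a classical value, W(3, 3) = 27, established by combining an explicit 3-colouring of {1, ..., 26} with no monochromatic 3-AP (giving the lower bound W(3, 3) > 26) and a finite case analysis / exhaustive computer search showing every 3-colouring of {1, ..., 27} has such an AP.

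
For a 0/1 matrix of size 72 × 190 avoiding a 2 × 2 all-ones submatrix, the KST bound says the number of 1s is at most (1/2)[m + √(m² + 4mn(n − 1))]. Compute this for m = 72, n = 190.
z(72, 190; 2, 2) ≤ (1/2)[72 + √(72² + 4·72·190·189)] = (1/2)[72 + √10347264] = 1644.3582

Kővári–Sós–Turán: let r_1, ..., r_72 be the row sums and z = Σ r_i the total number of 1s. Each pair of columns can share at most one row with both entries 1 (else a 2×2 all-ones block appears), so Σ_i C(r_i, 2) ≤ C(190, 2) = 17955. By convexity Σ_i C(r_i, 2) ≥ 72·C(z/72, 2) = z(z − 72)/(2·72), giving z² − 72z − 72·190·189 ≤ 0 and hence z ≤ (1/2)[72 + √(5184 + 4·2585520)] = (1/2)[72 + √10347264] ≈ (1/2)(72 + 3216.7163) = 1644.3582.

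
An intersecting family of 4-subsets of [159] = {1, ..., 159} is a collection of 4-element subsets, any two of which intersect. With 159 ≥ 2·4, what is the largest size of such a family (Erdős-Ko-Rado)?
max |F| = C(158, 3) = 644956

Erdős-Ko-Rado (1961): when n ≥ 2k, max |F| = C(n−1, k−1). The bound is attained by the star {A : i ∈ A} for any fixed i ∈ [n]. Here C(159−1, 4−1) = C(158, 3) = 644956.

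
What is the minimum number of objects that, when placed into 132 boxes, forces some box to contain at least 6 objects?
n = (6 − 1)·132 + 1 = 661

By the generalised pigeonhole principle, to guarantee some box contains ≥ r objects we need more than (r − 1) · k objects total. Threshold: n = (r − 1) · k + 1. With r = 6 and k = 132: n = 5 · 132 + 1 = 660 + 1 = 661. For n = 660 = 5 · 132, we can put exactly 5 objects in every box, avoiding 6 in any single one — so 661 is tight.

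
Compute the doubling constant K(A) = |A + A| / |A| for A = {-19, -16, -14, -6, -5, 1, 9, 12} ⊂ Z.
K = |A + A| / |A| = 32/8 = 4

Enumerate A + A = {a + b : a, b ∈ A}. With |A| = 8, there are |A|^2 = 64 ordered sum pairs; collecting distinct values, A + A = {-38, -35, -33, -32, -30, -28, -25, -24, -22, -21, -20, -19, -18, -15, -13, -12, -11, -10, -7, -5, -4, -2, 2, 3, 4, 6, 7, 10, 13, 18, 21, 24}, so |A + A| = 32. Thus K = 32/8 = 4. For comparison, the minimum possible |A + A| over all 8-element sets is 2·8 − 1 = 15 (so min K = 15/8), attained only by arithmetic progressions.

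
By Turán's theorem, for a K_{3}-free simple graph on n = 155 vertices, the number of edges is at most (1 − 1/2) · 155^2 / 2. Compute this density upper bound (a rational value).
Turán density bound = (1/2) · 155^2/2 = 24025/4 ≈ 6006.25

Turán's theorem: ex(n, K_{r+1}) is achieved by the complete r-partite Turán graph T(n, r) with parts as balanced as possible, and is at most (1 − 1/r) · n^2/2. For r = 2, n = 155: the density bound is (1/2) · 24025/2 = 24025/4 ≈ 6006.25. The integer-valued extremum is e(T(155, 2)) = 6006, which is strictly less than the density bound 24025/4 since 2 ∤ 155 (the parts of T(155, 2) cannot all be equal).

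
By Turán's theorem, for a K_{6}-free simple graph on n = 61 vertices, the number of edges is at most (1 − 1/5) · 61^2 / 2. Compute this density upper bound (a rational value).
Turán density bound = (4/5) · 61^2/2 = 7442/5 ≈ 1488.4

Turán's theorem: ex(n, K_{r+1}) is achieved by the complete r-partite Turán graph T(n, r) with parts as balanced as possible, and is at most (1 − 1/r) · n^2/2. For r = 5, n = 61: the density bound is (4/5) · 3721/2 = 7442/5 ≈ 1488.4. The integer-valued extremum is e(T(61, 5)) = 1488, which is strictly less than the density bound 7442/5 since 5 ∤ 61 (the parts of T(61, 5) cannot all be equal).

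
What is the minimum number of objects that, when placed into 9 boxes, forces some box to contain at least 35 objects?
n = (35 − 1)·9 + 1 = 307

By the generalised pigeonhole principle, to guarantee some box contains ≥ r objects we need more than (r − 1) · k objects total. Threshold: n = (r − 1) · k + 1. With r = 35 and k = 9: n = 34 · 9 + 1 = 306 + 1 = 307. For n = 306 = 34 · 9, we can put exactly 34 objects in every box, avoiding 35 in any single one — so 307 is tight.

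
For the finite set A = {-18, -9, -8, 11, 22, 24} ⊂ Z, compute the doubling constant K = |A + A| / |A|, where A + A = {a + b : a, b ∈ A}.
K = |A + A| / |A| = 21/6 = 7/2

Enumerate A + A = {a + b : a, b ∈ A}. With |A| = 6, there are |A|^2 = 36 ordered sum pairs; collecting distinct values, A + A = {-36, -27, -26, -18, -17, -16, -7, 2, 3, 4, 6, 13, 14, 15, 16, 22, 33, 35, 44, 46, 48}, so |A + A| = 21. Thus K = 21/6 = 7/2. For comparison, the minimum possible |A + A| over all 6-element sets is 2·6 − 1 = 11 (so min K = 11/6), attained only by arithmetic progressions.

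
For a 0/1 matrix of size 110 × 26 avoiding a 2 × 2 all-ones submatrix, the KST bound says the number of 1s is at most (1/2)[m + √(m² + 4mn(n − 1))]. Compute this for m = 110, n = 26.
z(110, 26; 2, 2) ≤ (1/2)[110 + √(110² + 4·110·26·25)] = (1/2)[110 + √298100] = 327.9927

Kővári–Sós–Turán: let r_1, ..., r_110 be the row sums and z = Σ r_i the total number of 1s. Each pair of columns can share at most one row with both entries 1 (else a 2×2 all-ones block appears), so Σ_i C(r_i, 2) ≤ C(26, 2) = 325. By convexity Σ_i C(r_i, 2) ≥ 110·C(z/110, 2) = z(z − 110)/(2·110), giving z² − 110z − 110·26·25 ≤ 0 and hence z ≤ (1/2)[110 + √(12100 + 4·71500)] = (1/2)[110 + √298100] ≈ (1/2)(110 + 545.9853) = 327.9927.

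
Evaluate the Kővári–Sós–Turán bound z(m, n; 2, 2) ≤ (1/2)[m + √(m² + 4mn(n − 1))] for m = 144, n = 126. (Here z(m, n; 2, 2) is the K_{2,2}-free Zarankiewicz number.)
z(144, 126; 2, 2) ≤ (1/2)[144 + √(144² + 4·144·126·125)] = (1/2)[144 + √9092736] = 1579.7082

Kővári–Sós–Turán: let r_1, ..., r_144 be the row sums and z = Σ r_i the total number of 1s. Each pair of columns can share at most one row with both entries 1 (else a 2×2 all-ones block appears), so Σ_i C(r_i, 2) ≤ C(126, 2) = 7875. By convexity Σ_i C(r_i, 2) ≥ 144·C(z/144, 2) = z(z − 144)/(2·144), giving z² − 144z − 144·126·125 ≤ 0 and hence z ≤ (1/2)[144 + √(20736 + 4·2268000)] = (1/2)[144 + √9092736] ≈ (1/2)(144 + 3015.4164) = 1579.7082.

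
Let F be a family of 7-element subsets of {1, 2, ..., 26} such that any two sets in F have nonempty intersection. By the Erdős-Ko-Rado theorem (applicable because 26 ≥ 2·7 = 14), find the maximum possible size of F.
max |F| = C(25, 6) = 177100

Erdős-Ko-Rado (1961): when n ≥ 2k, max |F| = C(n−1, k−1). The bound is attained by the star {A : i ∈ A} for any fixed i ∈ [n]. Here C(26−1, 7−1) = C(25, 6) = 177100.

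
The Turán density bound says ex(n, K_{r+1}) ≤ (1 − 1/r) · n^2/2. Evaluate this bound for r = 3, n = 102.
Turán density bound = (2/3) · 102^2/2 = 3468

Turán's theorem: ex(n, K_{r+1}) is achieved by the complete r-partite Turán graph T(n, r) with parts as balanced as possible, and is at most (1 − 1/r) · n^2/2. For r = 3, n = 102: the density bound is (2/3) · 10404/2 = 3468. Since 3 ∣ 102, the Turán graph T(102, 3) has parts of equal size 34, and its edge count e(T(102, 3)) = 3468 attains the density bound exactly.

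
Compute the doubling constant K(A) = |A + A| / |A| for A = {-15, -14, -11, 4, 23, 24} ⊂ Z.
K = |A + A| / |A| = 19/6

Enumerate A + A = {a + b : a, b ∈ A}. With |A| = 6, there are |A|^2 = 36 ordered sum pairs; collecting distinct values, A + A = {-30, -29, -28, -26, -25, -22, -11, -10, -7, 8, 9, 10, 12, 13, 27, 28, 46, 47, 48}, so |A + A| = 19. Thus K = 19/6. For comparison, the minimum possible |A + A| over all 6-element sets is 2·6 − 1 = 11 (so min K = 11/6), attained only by arithmetic progressions.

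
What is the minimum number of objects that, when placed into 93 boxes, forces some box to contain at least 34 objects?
n = (34 − 1)·93 + 1 = 3070

By the generalised pigeonhole principle, to guarantee some box contains ≥ r objects we need more than (r − 1) · k objects total. Threshold: n = (r − 1) · k + 1. With r = 34 and k = 93: n = 33 · 93 + 1 = 3069 + 1 = 3070. For n = 3069 = 33 · 93, we can put exactly 33 objects in every box, avoiding 34 in any single one — so 3070 is tight.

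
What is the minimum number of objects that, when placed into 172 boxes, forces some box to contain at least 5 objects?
n = (5 − 1)·172 + 1 = 689

By the generalised pigeonhole principle, to guarantee some box contains ≥ r objects we need more than (r − 1) · k objects total. Threshold: n = (r − 1) · k + 1. With r = 5 and k = 172: n = 4 · 172 + 1 = 688 + 1 = 689. For n = 688 = 4 · 172, we can put exactly 4 objects in every box, avoiding 5 in any single one — so 689 is tight.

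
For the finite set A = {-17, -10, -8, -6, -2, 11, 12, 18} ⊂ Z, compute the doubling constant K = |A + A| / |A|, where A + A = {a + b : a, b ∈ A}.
K = |A + A| / |A| = 32/8 = 4

Enumerate A + A = {a + b : a, b ∈ A}. With |A| = 8, there are |A|^2 = 64 ordered sum pairs; collecting distinct values, A + A = {-34, -27, -25, -23, -20, -19, -18, -16, -14, -12, -10, -8, -6, -5, -4, 1, 2, 3, 4, 5, 6, 8, 9, 10, 12, 16, 22, 23, 24, 29, 30, 36}, so |A + A| = 32. Thus K = 32/8 = 4. For comparison, the minimum possible |A + A| over all 8-element sets is 2·8 − 1 = 15 (so min K = 15/8), attained only by arithmetic progressions.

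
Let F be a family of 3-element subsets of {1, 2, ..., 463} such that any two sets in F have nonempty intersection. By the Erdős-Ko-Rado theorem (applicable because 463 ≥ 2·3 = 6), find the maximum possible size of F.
max |F| = C(462, 2) = 106491

The Erdős-Ko-Rado theorem states: for n ≥ 2k, an intersecting family of k-subsets of an n-element set has size at most C(n − 1, k − 1), with equality for 'star' families {A ⊆ [n] : |A| = k, i ∈ A} (fix an element i). For n = 463, k = 3: C(462, 2) = 106491.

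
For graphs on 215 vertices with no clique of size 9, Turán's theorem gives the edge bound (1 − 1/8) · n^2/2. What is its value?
Turán density bound = (7/8) · 215^2/2 = 323575/16 ≈ 20223.4375

Turán's theorem: ex(n, K_{r+1}) is achieved by the complete r-partite Turán graph T(n, r) with parts as balanced as possible, and is at most (1 − 1/r) · n^2/2. For r = 8, n = 215: the density bound is (7/8) · 46225/2 = 323575/16 ≈ 20223.4375. The integer-valued extremum is e(T(215, 8)) = 20223, which is strictly less than the density bound 323575/16 since 8 ∤ 215 (the parts of T(215, 8) cannot all be equal).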